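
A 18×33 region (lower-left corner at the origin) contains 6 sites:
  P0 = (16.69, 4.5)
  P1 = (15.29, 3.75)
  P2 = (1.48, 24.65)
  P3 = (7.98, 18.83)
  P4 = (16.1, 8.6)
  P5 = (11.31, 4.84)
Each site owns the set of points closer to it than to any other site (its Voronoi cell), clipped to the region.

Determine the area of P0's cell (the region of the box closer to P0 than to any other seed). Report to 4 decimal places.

Area of P0's cell: 10.2115

1. box [0,18]×[0,33]: [(0, 0) (18, 0) (18, 33) (0, 33)]
2. ⊥bis P0·P1 via (15.99,4.125): [(18, 0.373) (18, 33) (0.5213, 33)]  |A|=285.1396
3. ⊥bis P0·P2 via (9.085,14.575): [(10.0155, 15.2774) (18, 0.373) (18, 21.3044)]  |A|=83.5632
4. ⊥bis P0·P3 via (12.335,11.665): [(12.0451, 11.4888) (18, 0.373) (18, 15.1083)]  |A|=43.8735
5. ⊥bis P0·P4 via (16.395,6.55): [(14.8129, 6.3223) (18, 0.373) (18, 6.781)]  |A|=10.2115
6. ⊥bis P0·P5 via (14,4.67): [(14.8129, 6.3223) (18, 0.373) (18, 6.781)]  |A|=10.2115
7. canonical 3-gon: [(14.8129, 6.3223) (18, 0.373) (18, 6.781)]
8. shoelace: 10.2115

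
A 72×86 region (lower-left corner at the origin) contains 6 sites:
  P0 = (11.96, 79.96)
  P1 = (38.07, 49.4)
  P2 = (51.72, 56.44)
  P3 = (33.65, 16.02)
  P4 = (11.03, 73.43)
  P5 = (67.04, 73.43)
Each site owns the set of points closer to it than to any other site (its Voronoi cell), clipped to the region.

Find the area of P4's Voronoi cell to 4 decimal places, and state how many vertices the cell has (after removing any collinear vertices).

1. box [0,72]×[0,86]: [(0, 0) (72, 0) (72, 86) (0, 86)]
2. ⊥bis P4·P0 via (11.495,76.695): [(0, 78.3321) (0, 0) (72, 0) (72, 68.0779)]  |A|=5270.7606
3. ⊥bis P4·P1 via (24.55,61.415): [(35.1368, 73.3279) (0, 78.3321) (0, 33.7899)]  |A|=782.5368
4. ⊥bis P4·P2 via (31.375,64.935): [(34.6513, 72.7816) (34.8939, 73.3625) (0, 78.3321) (0, 33.7899)]  |A|=782.462
5. ⊥bis P4·P3 via (22.34,44.725): [(2.9169, 37.0721) (34.6513, 72.7816) (34.8939, 73.3625) (0, 78.3321) (0, 35.9229)]  |A|=779.3511
6. ⊥bis P4·P5 via (39.035,73.43): [(2.9169, 37.0721) (34.6513, 72.7816) (34.8939, 73.3625) (0, 78.3321) (0, 35.9229)]  |A|=779.3511
7. canonical 5-gon: [(2.9169, 37.0721) (34.6513, 72.7816) (34.8939, 73.3625) (0, 78.3321) (0, 35.9229)]
8. shoelace: 779.3511

Area of P4's cell: 779.3511 (5 vertices)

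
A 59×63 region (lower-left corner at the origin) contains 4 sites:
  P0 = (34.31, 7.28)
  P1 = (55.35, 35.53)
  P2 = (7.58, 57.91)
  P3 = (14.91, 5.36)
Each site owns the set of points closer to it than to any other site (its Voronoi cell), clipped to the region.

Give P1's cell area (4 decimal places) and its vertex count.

Area of P1's cell: 1132.4639 (4 vertices)

1. box [0,59]×[0,63]: [(0, 0) (59, 0) (59, 63) (0, 63)]
2. ⊥bis P1·P0 via (44.83,21.405): [(0, 54.7934) (59, 10.8515) (59, 63) (0, 63)]  |A|=1780.475
3. ⊥bis P1·P2 via (31.465,46.72): [(26.13, 35.3324) (59, 10.8515) (59, 63) (39.0921, 63)]  |A|=1132.4639
4. ⊥bis P1·P3 via (35.13,20.445): [(26.13, 35.3324) (59, 10.8515) (59, 63) (39.0921, 63)]  |A|=1132.4639
5. canonical 4-gon: [(26.13, 35.3324) (59, 10.8515) (59, 63) (39.0921, 63)]
6. shoelace: 1132.4639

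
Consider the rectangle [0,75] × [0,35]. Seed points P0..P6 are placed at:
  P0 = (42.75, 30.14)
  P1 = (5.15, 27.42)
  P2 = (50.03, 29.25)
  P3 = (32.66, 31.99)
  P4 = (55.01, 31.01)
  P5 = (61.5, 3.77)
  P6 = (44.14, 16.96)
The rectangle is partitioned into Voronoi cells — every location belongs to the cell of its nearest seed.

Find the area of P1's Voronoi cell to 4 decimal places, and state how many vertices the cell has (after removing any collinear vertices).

Area of P1's cell: 702.1379 (5 vertices)

1. box [0,75]×[0,35]: [(0, 0) (75, 0) (75, 35) (0, 35)]
2. ⊥bis P1·P0 via (23.95,28.78): [(0, 0) (26.032, 0) (23.5, 35) (0, 35)]  |A|=866.81
3. ⊥bis P1·P2 via (27.59,28.335): [(0, 0) (26.032, 0) (23.5, 35) (0, 35)]  |A|=866.81
4. ⊥bis P1·P3 via (18.905,29.705): [(0, 0) (23.8396, 0) (18.0254, 35) (0, 35)]  |A|=732.6379
5. ⊥bis P1·P4 via (30.08,29.215): [(0, 0) (23.8396, 0) (18.0254, 35) (0, 35)]  |A|=732.6379
6. ⊥bis P1·P5 via (33.325,15.595): [(0, 0) (23.8396, 0) (18.0254, 35) (0, 35)]  |A|=732.6379
7. ⊥bis P1·P6 via (24.645,22.19): [(0, 0) (18.692, 0) (21.8711, 11.8501) (18.0254, 35) (0, 35)]  |A|=702.1379
8. canonical 5-gon: [(0, 0) (18.692, 0) (21.8711, 11.8501) (18.0254, 35) (0, 35)]
9. shoelace: 702.1379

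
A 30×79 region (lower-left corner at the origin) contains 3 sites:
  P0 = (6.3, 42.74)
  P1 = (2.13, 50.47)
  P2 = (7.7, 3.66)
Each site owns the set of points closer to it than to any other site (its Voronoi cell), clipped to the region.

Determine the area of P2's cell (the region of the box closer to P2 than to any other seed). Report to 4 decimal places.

1. box [0,30]×[0,79]: [(0, 0) (30, 0) (30, 79) (0, 79)]
2. ⊥bis P2·P0 via (7,23.2): [(0, 22.9492) (0, 0) (30, 0) (30, 24.024)]  |A|=704.5977
3. ⊥bis P2·P1 via (4.915,27.065): [(0, 22.9492) (0, 0) (30, 0) (30, 24.024)]  |A|=704.5977
4. canonical 4-gon: [(0, 22.9492) (0, 0) (30, 0) (30, 24.024)]
5. shoelace: 704.5977

Area of P2's cell: 704.5977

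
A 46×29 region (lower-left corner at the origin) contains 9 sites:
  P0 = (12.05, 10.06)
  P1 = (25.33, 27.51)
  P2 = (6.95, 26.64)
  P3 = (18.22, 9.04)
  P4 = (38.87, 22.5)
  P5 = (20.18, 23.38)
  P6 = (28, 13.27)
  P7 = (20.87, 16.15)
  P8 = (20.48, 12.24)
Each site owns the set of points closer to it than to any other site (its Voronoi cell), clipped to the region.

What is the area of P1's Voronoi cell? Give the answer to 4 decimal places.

1. box [0,46]×[0,29]: [(0, 0) (46, 0) (46, 29) (0, 29)]
2. ⊥bis P1·P0 via (18.69,18.785): [(43.3736, 0) (46, 0) (46, 29) (5.2674, 29)]  |A|=628.705
3. ⊥bis P1·P2 via (16.14,27.075): [(16.4518, 20.4884) (43.3736, 0) (46, 0) (46, 29) (16.0489, 29)]  |A|=582.8211
4. ⊥bis P1·P3 via (21.775,18.275): [(16.4518, 20.4884) (16.8884, 20.1561) (46, 8.9496) (46, 29) (16.0489, 29)]  |A|=426.0831
5. ⊥bis P1·P4 via (32.1,25.005): [(16.4518, 20.4884) (16.8884, 20.1561) (28.633, 15.635) (33.5782, 29) (16.0489, 29)]  |A|=168.9669
6. ⊥bis P1·P5 via (22.755,25.445): [(29.261, 17.3322) (33.5782, 29) (19.9041, 29)]  |A|=79.7732
7. ⊥bis P1·P6 via (26.665,20.39): [(26.79, 20.4134) (30.6703, 21.141) (33.5782, 29) (19.9041, 29)]  |A|=72.8964
8. ⊥bis P1·P7 via (23.1,21.83): [(26.79, 20.4134) (30.6703, 21.141) (33.5782, 29) (19.9041, 29)]  |A|=72.8964
9. ⊥bis P1·P8 via (22.905,19.875): [(26.79, 20.4134) (30.6703, 21.141) (33.5782, 29) (19.9041, 29)]  |A|=72.8964
10. canonical 4-gon: [(26.79, 20.4134) (30.6703, 21.141) (33.5782, 29) (19.9041, 29)]
11. shoelace: 72.8964

Area of P1's cell: 72.8964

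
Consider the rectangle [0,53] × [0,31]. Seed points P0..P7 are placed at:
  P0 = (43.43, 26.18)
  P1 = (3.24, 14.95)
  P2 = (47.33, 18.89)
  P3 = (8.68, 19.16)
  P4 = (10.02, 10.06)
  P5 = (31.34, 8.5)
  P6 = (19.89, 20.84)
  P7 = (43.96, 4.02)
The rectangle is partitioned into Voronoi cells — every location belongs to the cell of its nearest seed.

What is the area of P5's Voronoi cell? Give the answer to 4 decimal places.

1. box [0,53]×[0,31]: [(0, 0) (53, 0) (53, 31) (0, 31)]
2. ⊥bis P5·P0 via (37.385,17.34): [(0, 0) (53, 0) (53, 6.6621) (17.4091, 31) (0, 31)]  |A|=1209.8959
3. ⊥bis P5·P1 via (17.29,11.725): [(14.5987, 0) (53, 0) (53, 6.6621) (21.1302, 28.4554)]  |A|=652.5219
4. ⊥bis P5·P2 via (39.335,13.695): [(14.5987, 0) (48.2338, 0) (36.6319, 17.855) (21.1302, 28.4554)]  |A|=555.4485
5. ⊥bis P5·P3 via (20.01,13.83): [(15.6418, 4.5445) (14.5987, 0) (48.2338, 0) (36.6319, 17.855) (25.4883, 25.4752)]  |A|=495.1679
6. ⊥bis P5·P4 via (20.68,9.28): [(21.1977, 16.3546) (20.001, 0) (48.2338, 0) (36.6319, 17.855) (25.4883, 25.4752)]  |A|=444.5271
7. ⊥bis P5·P6 via (25.615,14.67): [(20.7437, 10.15) (20.001, 0) (48.2338, 0) (36.6319, 17.855) (32.2655, 20.8408)]  |A|=370.3612
8. ⊥bis P5·P7 via (37.65,6.26): [(20.7437, 10.15) (20.001, 0) (35.4277, 0) (39.9522, 12.7452) (36.6319, 17.855) (32.2655, 20.8408)]  |A|=288.7539
9. canonical 6-gon: [(20.7437, 10.15) (20.001, 0) (35.4277, 0) (39.9522, 12.7452) (36.6319, 17.855) (32.2655, 20.8408)]
10. shoelace: 288.7539

Area of P5's cell: 288.7539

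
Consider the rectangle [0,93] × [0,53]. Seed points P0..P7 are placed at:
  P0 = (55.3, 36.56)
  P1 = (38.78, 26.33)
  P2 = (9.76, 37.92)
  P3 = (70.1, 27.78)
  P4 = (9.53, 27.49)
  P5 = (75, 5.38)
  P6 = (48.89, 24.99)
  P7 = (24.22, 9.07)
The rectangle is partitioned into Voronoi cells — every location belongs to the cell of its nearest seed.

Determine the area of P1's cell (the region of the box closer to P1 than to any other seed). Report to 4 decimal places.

Area of P1's cell: 549.7152

1. box [0,93]×[0,53]: [(0, 0) (93, 0) (93, 53) (0, 53)]
2. ⊥bis P1·P0 via (47.04,31.445): [(0, 0) (66.5123, 0) (33.6921, 53) (0, 53)]  |A|=2655.416
3. ⊥bis P1·P2 via (24.27,32.125): [(11.4399, 0) (66.5123, 0) (33.6921, 53) (32.6071, 53)]  |A|=1488.1711
4. ⊥bis P1·P3 via (54.44,27.055): [(11.4399, 0) (55.6925, 0) (54.8183, 18.8842) (33.6921, 53) (32.6071, 53)]  |A|=1386.01
5. ⊥bis P1·P4 via (24.155,26.91): [(24.3719, 32.3802) (23.0878, 0) (55.6925, 0) (54.8183, 18.8842) (33.6921, 53) (32.6071, 53)]  |A|=1197.4295
6. ⊥bis P1·P5 via (56.89,15.855): [(24.3719, 32.3802) (23.0878, 0) (47.7193, 0) (55.1017, 12.7632) (54.8183, 18.8842) (33.6921, 53) (32.6071, 53)]  |A|=1146.5476
7. ⊥bis P1·P6 via (43.835,25.66): [(24.3719, 32.3802) (23.0878, 0) (40.434, 0) (45.0316, 34.6882) (33.6921, 53) (32.6071, 53)]  |A|=847.2849
8. ⊥bis P1·P7 via (31.5,17.7): [(24.3719, 32.3802) (24.0393, 23.9936) (41.6456, 9.1415) (45.0316, 34.6882) (33.6921, 53) (32.6071, 53)]  |A|=549.7152
9. canonical 6-gon: [(24.3719, 32.3802) (24.0393, 23.9936) (41.6456, 9.1415) (45.0316, 34.6882) (33.6921, 53) (32.6071, 53)]
10. shoelace: 549.7152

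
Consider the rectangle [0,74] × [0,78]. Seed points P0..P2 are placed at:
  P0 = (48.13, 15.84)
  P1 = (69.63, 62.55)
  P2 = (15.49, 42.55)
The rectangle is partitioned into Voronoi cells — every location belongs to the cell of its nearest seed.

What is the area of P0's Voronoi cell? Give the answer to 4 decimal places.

1. box [0,74]×[0,78]: [(0, 0) (74, 0) (74, 78) (0, 78)]
2. ⊥bis P0·P1 via (58.88,39.195): [(0, 66.2967) (0, 0) (74, 0) (74, 32.2355)]  |A|=3645.6897
3. ⊥bis P0·P2 via (31.81,29.195): [(45.1607, 45.5098) (7.9191, 0) (74, 0) (74, 32.2355)]  |A|=1968.4872
4. canonical 4-gon: [(45.1607, 45.5098) (7.9191, 0) (74, 0) (74, 32.2355)]
5. shoelace: 1968.4872

Area of P0's cell: 1968.4872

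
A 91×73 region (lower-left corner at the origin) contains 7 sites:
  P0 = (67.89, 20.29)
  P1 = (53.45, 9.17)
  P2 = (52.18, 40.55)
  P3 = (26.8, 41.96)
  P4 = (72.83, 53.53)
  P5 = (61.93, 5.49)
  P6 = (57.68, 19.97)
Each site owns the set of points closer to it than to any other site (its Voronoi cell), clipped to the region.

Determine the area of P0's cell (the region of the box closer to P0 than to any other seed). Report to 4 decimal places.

Area of P0's cell: 771.9249

1. box [0,91]×[0,73]: [(0, 0) (91, 0) (91, 73) (0, 73)]
2. ⊥bis P0·P1 via (60.67,14.73): [(72.0133, 0) (91, 0) (91, 73) (15.7973, 73)]  |A|=3437.9138
3. ⊥bis P0·P2 via (60.035,30.42): [(52.8674, 24.8621) (72.0133, 0) (91, 0) (91, 54.4309)]  |A|=1273.8191
4. ⊥bis P0·P3 via (47.345,31.125): [(52.8674, 24.8621) (72.0133, 0) (91, 0) (91, 54.4309)]  |A|=1273.8191
5. ⊥bis P0·P4 via (70.36,36.91): [(68.7191, 37.1539) (52.8674, 24.8621) (72.0133, 0) (91, 0) (91, 33.8426)]  |A|=1044.4566
6. ⊥bis P0·P5 via (64.91,12.89): [(68.7191, 37.1539) (52.8674, 24.8621) (60.8179, 14.5379) (91, 2.3835) (91, 33.8426)]  |A|=870.4743
7. ⊥bis P0·P6 via (62.785,20.13): [(68.7191, 37.1539) (62.4049, 32.2577) (62.9877, 13.6641) (91, 2.3835) (91, 33.8426)]  |A|=771.9249
8. canonical 5-gon: [(68.7191, 37.1539) (62.4049, 32.2577) (62.9877, 13.6641) (91, 2.3835) (91, 33.8426)]
9. shoelace: 771.9249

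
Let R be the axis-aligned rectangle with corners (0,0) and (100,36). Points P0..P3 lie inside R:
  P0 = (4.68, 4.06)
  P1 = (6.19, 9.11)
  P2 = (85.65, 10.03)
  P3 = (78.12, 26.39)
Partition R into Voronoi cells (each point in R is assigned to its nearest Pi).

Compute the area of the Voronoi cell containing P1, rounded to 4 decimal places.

1. box [0,100]×[0,36]: [(0, 0) (100, 0) (100, 36) (0, 36)]
2. ⊥bis P1·P0 via (5.435,6.585): [(0, 8.2101) (27.4577, 0) (100, 0) (100, 36) (0, 36)]  |A|=3487.2846
3. ⊥bis P1·P2 via (45.92,9.57): [(0, 8.2101) (27.4577, 0) (46.0308, 0) (45.614, 36) (0, 36)]  |A|=1536.8908
4. ⊥bis P1·P3 via (42.155,17.75): [(0, 8.2101) (27.4577, 0) (46.0308, 0) (46.0111, 1.6984) (37.7707, 36) (0, 36)]  |A|=1402.3727
5. canonical 6-gon: [(0, 8.2101) (27.4577, 0) (46.0308, 0) (46.0111, 1.6984) (37.7707, 36) (0, 36)]
6. shoelace: 1402.3727

Area of P1's cell: 1402.3727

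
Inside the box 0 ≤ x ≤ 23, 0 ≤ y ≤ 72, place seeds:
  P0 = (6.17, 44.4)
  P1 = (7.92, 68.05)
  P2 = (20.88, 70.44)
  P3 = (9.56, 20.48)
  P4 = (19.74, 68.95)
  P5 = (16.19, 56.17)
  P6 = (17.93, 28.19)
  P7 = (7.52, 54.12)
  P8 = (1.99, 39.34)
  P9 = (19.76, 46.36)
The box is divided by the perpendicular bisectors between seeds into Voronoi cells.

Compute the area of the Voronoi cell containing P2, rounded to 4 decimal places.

1. box [0,23]×[0,72]: [(0, 0) (23, 0) (23, 72) (0, 72)]
2. ⊥bis P2·P0 via (13.525,57.42): [(0, 65.0603) (23, 52.0676) (23, 72) (0, 72)]  |A|=309.0298
3. ⊥bis P2·P1 via (14.4,69.245): [(16.936, 55.4931) (23, 52.0676) (23, 72) (13.8919, 72)]  |A|=135.6077
4. ⊥bis P2·P3 via (15.22,45.46): [(16.936, 55.4931) (23, 52.0676) (23, 72) (13.8919, 72)]  |A|=135.6077
5. ⊥bis P2·P4 via (20.31,69.695): [(23, 67.6369) (23, 72) (17.2973, 72)]  |A|=12.4407
6. ⊥bis P2·P5 via (18.535,63.305): [(23, 67.6369) (23, 72) (17.2973, 72)]  |A|=12.4407
7. ⊥bis P2·P6 via (19.405,49.315): [(23, 67.6369) (23, 72) (17.2973, 72)]  |A|=12.4407
8. ⊥bis P2·P7 via (14.2,62.28): [(23, 67.6369) (23, 72) (17.2973, 72)]  |A|=12.4407
9. ⊥bis P2·P8 via (11.435,54.89): [(23, 67.6369) (23, 72) (17.2973, 72)]  |A|=12.4407
10. ⊥bis P2·P9 via (20.32,58.4): [(23, 67.6369) (23, 72) (17.2973, 72)]  |A|=12.4407
11. canonical 3-gon: [(23, 67.6369) (23, 72) (17.2973, 72)]
12. shoelace: 12.4407

Area of P2's cell: 12.4407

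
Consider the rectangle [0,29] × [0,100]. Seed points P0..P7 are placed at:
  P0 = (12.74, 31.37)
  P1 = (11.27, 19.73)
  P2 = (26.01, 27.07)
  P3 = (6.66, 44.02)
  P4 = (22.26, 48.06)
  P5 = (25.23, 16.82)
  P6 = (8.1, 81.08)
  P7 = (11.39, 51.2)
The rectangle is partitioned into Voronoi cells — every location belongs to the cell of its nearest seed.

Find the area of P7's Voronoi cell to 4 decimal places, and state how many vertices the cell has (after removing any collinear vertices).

Area of P7's cell: 340.8858 (4 vertices)

1. box [0,29]×[0,100]: [(0, 0) (29, 0) (29, 100) (0, 100)]
2. ⊥bis P7·P0 via (12.065,41.285): [(0, 40.4636) (29, 42.4379) (29, 100) (0, 100)]  |A|=1697.9276
3. ⊥bis P7·P1 via (11.33,35.465): [(0, 40.4636) (29, 42.4379) (29, 100) (0, 100)]  |A|=1697.9276
4. ⊥bis P7·P2 via (18.7,39.135): [(0, 40.4636) (23.5376, 42.066) (29, 45.3756) (29, 100) (0, 100)]  |A|=1689.9042
5. ⊥bis P7·P3 via (9.025,47.61): [(0, 53.5554) (18.0116, 41.6898) (23.5376, 42.066) (29, 45.3756) (29, 100) (0, 100)]  |A|=1572.0018
6. ⊥bis P7·P4 via (16.825,49.63): [(0, 53.5554) (15.0877, 43.616) (29, 91.7772) (29, 100) (0, 100)]  |A|=1225.1385
7. ⊥bis P7·P5 via (18.31,34.01): [(0, 53.5554) (15.0877, 43.616) (29, 91.7772) (29, 100) (0, 100)]  |A|=1225.1385
8. ⊥bis P7·P6 via (9.745,66.14): [(0, 65.067) (0, 53.5554) (15.0877, 43.616) (21.9835, 67.4875)]  |A|=340.8858
9. canonical 4-gon: [(0, 65.067) (0, 53.5554) (15.0877, 43.616) (21.9835, 67.4875)]
10. shoelace: 340.8858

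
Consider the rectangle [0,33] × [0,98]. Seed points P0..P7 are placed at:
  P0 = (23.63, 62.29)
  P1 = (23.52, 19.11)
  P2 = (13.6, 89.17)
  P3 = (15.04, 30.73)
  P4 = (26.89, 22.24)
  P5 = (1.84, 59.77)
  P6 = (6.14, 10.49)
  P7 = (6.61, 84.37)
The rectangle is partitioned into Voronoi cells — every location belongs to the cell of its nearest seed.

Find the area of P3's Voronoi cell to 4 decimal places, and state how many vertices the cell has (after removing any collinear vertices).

Area of P3's cell: 589.9155 (6 vertices)

1. box [0,33]×[0,98]: [(0, 0) (33, 0) (33, 98) (0, 98)]
2. ⊥bis P3·P0 via (19.335,46.51): [(0, 51.7726) (0, 0) (33, 0) (33, 42.7907)]  |A|=1560.2938
3. ⊥bis P3·P1 via (19.28,24.92): [(0, 51.7726) (0, 10.8499) (33, 34.9325) (33, 42.7907)]  |A|=804.8835
4. ⊥bis P3·P2 via (14.32,59.95): [(0, 51.7726) (0, 10.8499) (33, 34.9325) (33, 42.7907)]  |A|=804.8835
5. ⊥bis P3·P4 via (20.965,26.485): [(32.7048, 42.871) (0, 51.7726) (0, 10.8499) (20.4615, 25.7822)]  |A|=752.6051
6. ⊥bis P3·P5 via (8.44,45.25): [(32.7048, 42.871) (14.2543, 47.8929) (0, 41.4136) (0, 10.8499) (20.4615, 25.7822)]  |A|=678.7752
7. ⊥bis P3·P6 via (10.59,20.61): [(32.7048, 42.871) (14.2543, 47.8929) (0, 41.4136) (0, 25.2667) (12.3273, 19.8461) (20.4615, 25.7822)]  |A|=589.9155
8. ⊥bis P3·P7 via (10.825,57.55): [(32.7048, 42.871) (14.2543, 47.8929) (0, 41.4136) (0, 25.2667) (12.3273, 19.8461) (20.4615, 25.7822)]  |A|=589.9155
9. canonical 6-gon: [(32.7048, 42.871) (14.2543, 47.8929) (0, 41.4136) (0, 25.2667) (12.3273, 19.8461) (20.4615, 25.7822)]
10. shoelace: 589.9155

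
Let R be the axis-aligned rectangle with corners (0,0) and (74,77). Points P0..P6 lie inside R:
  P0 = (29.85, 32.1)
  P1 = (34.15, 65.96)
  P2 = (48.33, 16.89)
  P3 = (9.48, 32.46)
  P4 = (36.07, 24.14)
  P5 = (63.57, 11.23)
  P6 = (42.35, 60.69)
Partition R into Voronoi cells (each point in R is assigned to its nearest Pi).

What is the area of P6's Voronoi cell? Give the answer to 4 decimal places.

1. box [0,74]×[0,77]: [(0, 0) (74, 0) (74, 77) (0, 77)]
2. ⊥bis P6·P0 via (36.1,46.395): [(0, 62.1785) (74, 29.8245) (74, 77) (0, 77)]  |A|=2293.8886
3. ⊥bis P6·P1 via (38.25,63.325): [(29.2845, 49.3749) (74, 29.8245) (74, 77) (47.0387, 77)]  |A|=1427.1431
4. ⊥bis P6·P2 via (45.34,38.79): [(29.2845, 49.3749) (51.5538, 39.6384) (74, 42.7029) (74, 77) (47.0387, 77)]  |A|=1282.6072
5. ⊥bis P6·P3 via (25.915,46.575): [(29.2845, 49.3749) (51.5538, 39.6384) (74, 42.7029) (74, 77) (47.0387, 77)]  |A|=1282.6072
6. ⊥bis P6·P4 via (39.21,42.415): [(29.2845, 49.3749) (49.083, 40.7186) (53.6804, 39.9287) (74, 42.7029) (74, 77) (47.0387, 77)]  |A|=1281.0999
7. ⊥bis P6·P5 via (52.96,35.96): [(29.2845, 49.3749) (49.083, 40.7186) (53.6804, 39.9287) (66.1918, 41.6369) (74, 44.9869) (74, 77) (47.0387, 77)]  |A|=1272.1832
8. canonical 7-gon: [(29.2845, 49.3749) (49.083, 40.7186) (53.6804, 39.9287) (66.1918, 41.6369) (74, 44.9869) (74, 77) (47.0387, 77)]
9. shoelace: 1272.1832

Area of P6's cell: 1272.1832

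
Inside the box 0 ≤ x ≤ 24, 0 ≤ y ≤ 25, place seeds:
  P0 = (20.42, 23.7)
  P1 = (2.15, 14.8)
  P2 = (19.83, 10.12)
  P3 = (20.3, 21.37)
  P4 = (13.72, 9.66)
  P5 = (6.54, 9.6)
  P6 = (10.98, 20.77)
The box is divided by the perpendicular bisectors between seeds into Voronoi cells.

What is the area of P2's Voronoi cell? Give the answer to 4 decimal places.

1. box [0,24]×[0,25]: [(0, 0) (24, 0) (24, 25) (0, 25)]
2. ⊥bis P2·P0 via (20.125,16.91): [(0, 17.7844) (0, 0) (24, 0) (24, 16.7416)]  |A|=414.312
3. ⊥bis P2·P1 via (10.99,12.46): [(12.2584, 17.2518) (7.6918, 0) (24, 0) (24, 16.7416)]  |A|=238.9598
4. ⊥bis P2·P3 via (20.065,15.745): [(11.9493, 16.0841) (7.6918, 0) (24, 0) (24, 15.5806)]  |A|=225.0298
5. ⊥bis P2·P4 via (16.775,9.89): [(16.3224, 15.9014) (17.5196, 0) (24, 0) (24, 15.5806)]  |A|=111.3343
6. ⊥bis P2·P5 via (13.185,9.86): [(16.3224, 15.9014) (17.5196, 0) (24, 0) (24, 15.5806)]  |A|=111.3343
7. ⊥bis P2·P6 via (15.405,15.445): [(16.3224, 15.9014) (17.5196, 0) (24, 0) (24, 15.5806)]  |A|=111.3343
8. canonical 4-gon: [(16.3224, 15.9014) (17.5196, 0) (24, 0) (24, 15.5806)]
9. shoelace: 111.3343

Area of P2's cell: 111.3343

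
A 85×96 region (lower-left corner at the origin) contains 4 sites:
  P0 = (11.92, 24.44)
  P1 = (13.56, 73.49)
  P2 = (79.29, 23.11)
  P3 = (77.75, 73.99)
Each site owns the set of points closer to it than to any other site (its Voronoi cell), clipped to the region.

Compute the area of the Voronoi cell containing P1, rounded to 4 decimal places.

Area of P1's cell: 2163.4599

1. box [0,85]×[0,96]: [(0, 0) (85, 0) (85, 96) (0, 96)]
2. ⊥bis P1·P0 via (12.74,48.965): [(0, 49.391) (85, 46.549) (85, 96) (0, 96)]  |A|=4082.5529
3. ⊥bis P1·P2 via (46.425,48.3): [(0, 49.391) (46.0803, 47.8503) (82.9856, 96) (0, 96)]  |A|=3071.7456
4. ⊥bis P1·P3 via (45.655,73.74): [(0, 49.391) (45.8566, 47.8577) (45.4816, 96) (0, 96)]  |A|=2163.4599
5. canonical 4-gon: [(0, 49.391) (45.8566, 47.8577) (45.4816, 96) (0, 96)]
6. shoelace: 2163.4599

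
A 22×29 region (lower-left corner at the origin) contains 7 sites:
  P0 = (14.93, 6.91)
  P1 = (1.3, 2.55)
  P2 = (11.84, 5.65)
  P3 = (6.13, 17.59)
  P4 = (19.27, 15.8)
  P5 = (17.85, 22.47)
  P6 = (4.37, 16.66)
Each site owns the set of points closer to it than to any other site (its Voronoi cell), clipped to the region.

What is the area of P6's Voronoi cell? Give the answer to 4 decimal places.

1. box [0,22]×[0,29]: [(0, 0) (22, 0) (22, 29) (0, 29)]
2. ⊥bis P6·P0 via (9.65,11.785): [(0, 1.3333) (22, 25.161) (22, 29) (0, 29)]  |A|=346.5626
3. ⊥bis P6·P1 via (2.835,9.605): [(0, 10.2218) (6.8339, 8.7349) (22, 25.161) (22, 29) (0, 29)]  |A|=316.191
4. ⊥bis P6·P2 via (8.105,11.155): [(0, 10.2218) (5.0955, 9.1132) (10.6837, 12.9046) (22, 25.161) (22, 29) (0, 29)]  |A|=311.8388
5. ⊥bis P6·P3 via (5.25,17.125): [(0, 27.0605) (0, 10.2218) (5.0955, 9.1132) (8.3255, 11.3046)]  |A|=77.4693
6. ⊥bis P6·P4 via (11.82,16.23): [(0, 27.0605) (0, 10.2218) (5.0955, 9.1132) (8.3255, 11.3046)]  |A|=77.4693
7. ⊥bis P6·P5 via (11.11,19.565): [(0, 27.0605) (0, 10.2218) (5.0955, 9.1132) (8.3255, 11.3046)]  |A|=77.4693
8. canonical 4-gon: [(0, 27.0605) (0, 10.2218) (5.0955, 9.1132) (8.3255, 11.3046)]
9. shoelace: 77.4693

Area of P6's cell: 77.4693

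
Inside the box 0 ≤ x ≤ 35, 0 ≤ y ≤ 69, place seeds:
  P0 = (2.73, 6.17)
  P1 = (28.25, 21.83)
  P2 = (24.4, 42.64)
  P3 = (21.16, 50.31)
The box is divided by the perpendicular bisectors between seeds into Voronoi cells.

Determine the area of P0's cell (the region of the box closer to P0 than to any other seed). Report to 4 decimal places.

Area of P0's cell: 450.3199

1. box [0,35]×[0,69]: [(0, 0) (35, 0) (35, 69) (0, 69)]
2. ⊥bis P0·P1 via (15.49,14): [(0, 39.243) (0, 0) (24.0809, 0)]  |A|=472.5031
3. ⊥bis P0·P2 via (13.565,24.405): [(6.5458, 28.5757) (0, 32.4651) (0, 0) (24.0809, 0)]  |A|=450.3199
4. ⊥bis P0·P3 via (11.945,28.24): [(6.5458, 28.5757) (0, 32.4651) (0, 0) (24.0809, 0)]  |A|=450.3199
5. canonical 4-gon: [(6.5458, 28.5757) (0, 32.4651) (0, 0) (24.0809, 0)]
6. shoelace: 450.3199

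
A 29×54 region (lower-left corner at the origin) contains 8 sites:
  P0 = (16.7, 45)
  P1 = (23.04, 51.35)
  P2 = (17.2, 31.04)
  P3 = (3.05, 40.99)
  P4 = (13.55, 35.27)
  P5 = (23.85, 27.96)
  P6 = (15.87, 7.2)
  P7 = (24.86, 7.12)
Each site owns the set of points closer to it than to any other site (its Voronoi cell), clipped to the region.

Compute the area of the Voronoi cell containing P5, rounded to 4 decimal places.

1. box [0,29]×[0,54]: [(0, 0) (29, 0) (29, 54) (0, 54)]
2. ⊥bis P5·P0 via (20.275,36.48): [(0, 27.9726) (0, 0) (29, 0) (29, 40.141)]  |A|=987.6473
3. ⊥bis P5·P1 via (23.445,39.655): [(28.2372, 39.821) (0, 27.9726) (0, 0) (29, 0) (29, 39.8474)]  |A|=987.5353
4. ⊥bis P5·P2 via (20.525,29.5): [(28.2372, 39.821) (24.598, 38.2939) (6.8618, 0) (29, 0) (29, 39.8474)]  |A|=512.1174
5. ⊥bis P5·P3 via (13.45,34.475): [(28.2372, 39.821) (24.598, 38.2939) (6.8618, 0) (29, 0) (29, 39.8474)]  |A|=512.1174
6. ⊥bis P5·P4 via (18.7,31.615): [(28.2372, 39.821) (24.598, 38.2939) (6.8618, 0) (29, 0) (29, 39.8474)]  |A|=512.1174
7. ⊥bis P5·P6 via (19.86,17.58): [(28.2372, 39.821) (24.598, 38.2939) (15.738, 19.1645) (29, 14.0666) (29, 39.8474)]  |A|=206.7086
8. ⊥bis P5·P7 via (24.355,17.54): [(28.2372, 39.821) (24.598, 38.2939) (15.738, 19.1645) (20.4557, 17.351) (29, 17.7651) (29, 39.8474)]  |A|=190.9081
9. canonical 6-gon: [(28.2372, 39.821) (24.598, 38.2939) (15.738, 19.1645) (20.4557, 17.351) (29, 17.7651) (29, 39.8474)]
10. shoelace: 190.9081

Area of P5's cell: 190.9081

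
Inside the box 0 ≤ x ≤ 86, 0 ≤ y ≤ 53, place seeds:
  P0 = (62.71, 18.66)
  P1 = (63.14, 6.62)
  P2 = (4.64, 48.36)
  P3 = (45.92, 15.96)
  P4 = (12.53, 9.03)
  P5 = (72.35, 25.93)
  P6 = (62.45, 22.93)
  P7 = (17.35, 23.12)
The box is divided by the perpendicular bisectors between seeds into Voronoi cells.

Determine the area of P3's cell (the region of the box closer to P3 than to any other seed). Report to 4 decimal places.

Area of P3's cell: 808.2185

1. box [0,86]×[0,53]: [(0, 0) (86, 0) (86, 53) (0, 53)]
2. ⊥bis P3·P0 via (54.315,17.31): [(0, 0) (57.0986, 0) (48.5757, 53) (0, 53)]  |A|=2800.3693
3. ⊥bis P3·P1 via (54.53,11.29): [(0, 0) (48.4064, 0) (55.1109, 12.3609) (48.5757, 53) (0, 53)]  |A|=2746.6473
4. ⊥bis P3·P2 via (25.28,32.16): [(0.0381, 0) (48.4064, 0) (55.1109, 12.3609) (48.5757, 53) (41.637, 53)]  |A|=1642.2567
5. ⊥bis P3·P4 via (29.225,12.495): [(25.1721, 32.0225) (31.8183, 0) (48.4064, 0) (55.1109, 12.3609) (48.5757, 53) (41.637, 53)]  |A|=1133.4158
6. ⊥bis P3·P5 via (59.135,20.945): [(25.1721, 32.0225) (31.8183, 0) (48.4064, 0) (55.1109, 12.3609) (49.7145, 45.9183) (47.0431, 53) (41.637, 53)]  |A|=1127.9892
7. ⊥bis P3·P6 via (54.185,19.445): [(40.5957, 51.6733) (25.1721, 32.0225) (31.8183, 0) (48.4064, 0) (55.1109, 12.3609) (53.8402, 20.2628)]  |A|=994.6996
8. ⊥bis P3·P7 via (31.635,19.54): [(40.5957, 51.6733) (39.2622, 49.9744) (29.5169, 11.0884) (31.8183, 0) (48.4064, 0) (55.1109, 12.3609) (53.8402, 20.2628)]  |A|=808.2185
9. canonical 7-gon: [(40.5957, 51.6733) (39.2622, 49.9744) (29.5169, 11.0884) (31.8183, 0) (48.4064, 0) (55.1109, 12.3609) (53.8402, 20.2628)]
10. shoelace: 808.2185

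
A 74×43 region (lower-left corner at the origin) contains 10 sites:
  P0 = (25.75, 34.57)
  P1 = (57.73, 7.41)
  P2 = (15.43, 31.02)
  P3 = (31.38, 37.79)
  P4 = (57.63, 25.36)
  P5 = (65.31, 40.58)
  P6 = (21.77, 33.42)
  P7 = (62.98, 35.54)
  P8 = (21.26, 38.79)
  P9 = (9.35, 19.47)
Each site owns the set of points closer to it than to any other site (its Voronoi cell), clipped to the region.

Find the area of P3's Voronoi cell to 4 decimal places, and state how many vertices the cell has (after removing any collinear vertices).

Area of P3's cell: 295.0981 (5 vertices)

1. box [0,74]×[0,43]: [(0, 0) (74, 0) (74, 43) (0, 43)]
2. ⊥bis P3·P0 via (28.565,36.18): [(49.2576, 0) (74, 0) (74, 43) (24.6644, 43)]  |A|=1592.6761
3. ⊥bis P3·P1 via (44.555,22.6): [(39.0585, 17.8326) (68.075, 43) (24.6644, 43)]  |A|=546.2651
4. ⊥bis P3·P2 via (23.405,34.405): [(39.0585, 17.8326) (68.075, 43) (24.6644, 43)]  |A|=546.2651
5. ⊥bis P3·P4 via (44.505,31.575): [(38.4782, 18.8474) (49.915, 43) (24.6644, 43)]  |A|=304.9345
6. ⊥bis P3·P5 via (48.345,39.185): [(38.4782, 18.8474) (48.31, 39.6105) (48.0313, 43) (24.6644, 43)]  |A|=301.7421
7. ⊥bis P3·P6 via (26.575,35.605): [(38.4782, 18.8474) (48.31, 39.6105) (48.0313, 43) (24.6644, 43)]  |A|=301.7421
8. ⊥bis P3·P7 via (47.18,36.665): [(38.4782, 18.8474) (47.2269, 37.3231) (47.6311, 43) (24.6644, 43)]  |A|=298.4516
9. ⊥bis P3·P8 via (26.32,38.29): [(26.4729, 39.8378) (38.4782, 18.8474) (47.2269, 37.3231) (47.6311, 43) (26.7854, 43)]  |A|=295.0981
10. ⊥bis P3·P9 via (20.365,28.63): [(26.4729, 39.8378) (38.4782, 18.8474) (47.2269, 37.3231) (47.6311, 43) (26.7854, 43)]  |A|=295.0981
11. canonical 5-gon: [(26.4729, 39.8378) (38.4782, 18.8474) (47.2269, 37.3231) (47.6311, 43) (26.7854, 43)]
12. shoelace: 295.0981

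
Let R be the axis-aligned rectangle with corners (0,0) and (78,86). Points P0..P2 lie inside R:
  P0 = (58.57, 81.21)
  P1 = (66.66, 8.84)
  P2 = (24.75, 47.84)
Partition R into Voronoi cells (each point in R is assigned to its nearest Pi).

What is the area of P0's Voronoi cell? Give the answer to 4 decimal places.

1. box [0,78]×[0,86]: [(0, 0) (78, 0) (78, 86) (0, 86)]
2. ⊥bis P0·P1 via (62.615,45.025): [(0, 38.0255) (78, 46.7448) (78, 86) (0, 86)]  |A|=3401.9577
3. ⊥bis P0·P2 via (41.66,64.525): [(61.0709, 44.8524) (78, 46.7448) (78, 86) (20.4707, 86)]  |A|=1515.874
4. canonical 4-gon: [(61.0709, 44.8524) (78, 46.7448) (78, 86) (20.4707, 86)]
5. shoelace: 1515.874

Area of P0's cell: 1515.8740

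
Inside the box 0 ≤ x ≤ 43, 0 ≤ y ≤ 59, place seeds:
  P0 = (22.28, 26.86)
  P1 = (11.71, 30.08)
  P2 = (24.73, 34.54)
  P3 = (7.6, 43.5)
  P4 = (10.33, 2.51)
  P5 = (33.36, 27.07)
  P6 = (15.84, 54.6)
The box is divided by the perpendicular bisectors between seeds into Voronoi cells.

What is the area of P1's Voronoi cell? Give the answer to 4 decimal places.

1. box [0,43]×[0,59]: [(0, 0) (43, 0) (43, 59) (0, 59)]
2. ⊥bis P1·P0 via (16.995,28.47): [(0, 0) (8.322, 0) (26.2955, 59) (0, 59)]  |A|=1021.2177
3. ⊥bis P1·P2 via (18.22,32.31): [(0, 0) (8.322, 0) (18.1908, 32.3953) (9.0773, 59) (0, 59)]  |A|=792.1753
4. ⊥bis P1·P3 via (9.655,36.79): [(0, 33.8331) (0, 0) (8.322, 0) (18.1908, 32.3953) (16.0179, 38.7387)]  |A|=498.6557
5. ⊥bis P1·P4 via (11.02,16.295): [(0, 33.8331) (0, 16.8466) (13.252, 16.1833) (18.1908, 32.3953) (16.0179, 38.7387)]  |A|=319.6911
6. ⊥bis P1·P5 via (22.535,28.575): [(0, 33.8331) (0, 16.8466) (13.252, 16.1833) (18.1908, 32.3953) (16.0179, 38.7387)]  |A|=319.6911
7. ⊥bis P1·P6 via (13.775,42.34): [(0, 33.8331) (0, 16.8466) (13.252, 16.1833) (18.1908, 32.3953) (16.0179, 38.7387)]  |A|=319.6911
8. canonical 5-gon: [(0, 33.8331) (0, 16.8466) (13.252, 16.1833) (18.1908, 32.3953) (16.0179, 38.7387)]
9. shoelace: 319.6911

Area of P1's cell: 319.6911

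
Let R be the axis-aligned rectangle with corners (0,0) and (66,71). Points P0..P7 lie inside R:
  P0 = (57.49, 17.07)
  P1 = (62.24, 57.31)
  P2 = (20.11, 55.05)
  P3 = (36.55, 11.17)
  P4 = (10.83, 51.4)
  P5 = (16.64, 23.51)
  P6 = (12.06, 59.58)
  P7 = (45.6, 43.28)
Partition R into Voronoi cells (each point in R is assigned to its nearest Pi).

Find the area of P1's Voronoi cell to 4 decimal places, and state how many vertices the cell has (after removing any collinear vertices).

Area of P1's cell: 507.5458 (5 vertices)

1. box [0,66]×[0,71]: [(0, 0) (66, 0) (66, 71) (0, 71)]
2. ⊥bis P1·P0 via (59.865,37.19): [(0, 44.2566) (66, 36.4658) (66, 71) (0, 71)]  |A|=2022.1614
3. ⊥bis P1·P2 via (41.175,56.18): [(42.0811, 39.2892) (66, 36.4658) (66, 71) (40.38, 71)]  |A|=819.2249
4. ⊥bis P1·P3 via (49.395,34.24): [(42.0811, 39.2892) (66, 36.4658) (66, 71) (40.38, 71)]  |A|=819.2249
5. ⊥bis P1·P4 via (36.535,54.355): [(42.0811, 39.2892) (66, 36.4658) (66, 71) (40.38, 71)]  |A|=819.2249
6. ⊥bis P1·P5 via (39.44,40.41): [(42.0811, 39.2892) (66, 36.4658) (66, 71) (40.38, 71)]  |A|=819.2249
7. ⊥bis P1·P6 via (37.15,58.445): [(42.0811, 39.2892) (66, 36.4658) (66, 71) (40.38, 71)]  |A|=819.2249
8. ⊥bis P1·P7 via (53.92,50.295): [(40.6462, 66.0382) (65.5337, 36.5209) (66, 36.4658) (66, 71) (40.38, 71)]  |A|=507.5458
9. canonical 5-gon: [(40.6462, 66.0382) (65.5337, 36.5209) (66, 36.4658) (66, 71) (40.38, 71)]
10. shoelace: 507.5458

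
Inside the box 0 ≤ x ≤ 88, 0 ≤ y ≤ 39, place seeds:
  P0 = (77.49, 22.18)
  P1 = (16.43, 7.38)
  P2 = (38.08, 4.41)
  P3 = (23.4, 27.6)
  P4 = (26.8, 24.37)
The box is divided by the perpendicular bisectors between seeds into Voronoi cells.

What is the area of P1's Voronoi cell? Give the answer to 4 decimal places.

1. box [0,88]×[0,39]: [(0, 0) (88, 0) (88, 39) (0, 39)]
2. ⊥bis P1·P0 via (46.96,14.78): [(0, 0) (50.5424, 0) (41.0894, 39) (0, 39)]  |A|=1786.8219
3. ⊥bis P1·P2 via (27.255,5.895): [(0, 0) (26.4463, 0) (31.7964, 39) (0, 39)]  |A|=1135.7333
4. ⊥bis P1·P3 via (19.915,17.49): [(0, 24.3549) (0, 0) (26.4463, 0) (28.4424, 14.5505)]  |A|=538.7593
5. ⊥bis P1·P4 via (21.615,15.875): [(17.7415, 18.2392) (0, 24.3549) (0, 0) (26.4463, 0) (28.0825, 11.9275)]  |A|=524.0611
6. canonical 5-gon: [(17.7415, 18.2392) (0, 24.3549) (0, 0) (26.4463, 0) (28.0825, 11.9275)]
7. shoelace: 524.0611

Area of P1's cell: 524.0611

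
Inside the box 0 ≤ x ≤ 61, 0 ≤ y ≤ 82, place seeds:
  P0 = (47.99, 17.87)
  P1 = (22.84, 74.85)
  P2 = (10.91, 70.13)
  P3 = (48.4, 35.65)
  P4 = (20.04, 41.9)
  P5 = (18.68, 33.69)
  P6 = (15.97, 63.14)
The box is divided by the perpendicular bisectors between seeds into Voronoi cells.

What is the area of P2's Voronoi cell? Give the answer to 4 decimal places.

1. box [0,61]×[0,82]: [(0, 0) (61, 0) (61, 82) (0, 82)]
2. ⊥bis P2·P0 via (29.45,44): [(0, 23.1044) (61, 66.3856) (61, 82) (0, 82)]  |A|=2272.5546
3. ⊥bis P2·P1 via (16.875,72.49): [(0, 23.1044) (28.4325, 43.278) (13.1125, 82) (0, 82)]  |A|=1091.144
4. ⊥bis P2·P3 via (29.655,52.89): [(0, 23.1044) (6.5071, 27.7213) (26.1412, 49.0694) (13.1125, 82) (0, 82)]  |A|=1009.8322
5. ⊥bis P2·P4 via (15.475,56.015): [(0, 51.0102) (22.4949, 58.2854) (13.1125, 82) (0, 82)]  |A|=504.036
6. ⊥bis P2·P5 via (14.795,51.91): [(0, 51.0102) (22.4949, 58.2854) (13.1125, 82) (0, 82)]  |A|=504.036
7. ⊥bis P2·P6 via (13.44,66.635): [(0, 56.9059) (17.911, 69.8715) (13.1125, 82) (0, 82)]  |A|=304.2471
8. canonical 4-gon: [(0, 56.9059) (17.911, 69.8715) (13.1125, 82) (0, 82)]
9. shoelace: 304.2471

Area of P2's cell: 304.2471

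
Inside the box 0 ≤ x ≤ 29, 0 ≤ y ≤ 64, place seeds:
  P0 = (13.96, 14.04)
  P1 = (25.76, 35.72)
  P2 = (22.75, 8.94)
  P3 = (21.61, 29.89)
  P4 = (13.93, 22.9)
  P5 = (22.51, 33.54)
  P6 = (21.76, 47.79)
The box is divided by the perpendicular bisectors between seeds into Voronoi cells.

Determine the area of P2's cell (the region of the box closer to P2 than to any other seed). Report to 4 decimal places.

1. box [0,29]×[0,64]: [(0, 0) (29, 0) (29, 64) (0, 64)]
2. ⊥bis P2·P0 via (18.355,11.49): [(11.6884, 0) (29, 0) (29, 29.837)]  |A|=258.2621
3. ⊥bis P2·P1 via (24.255,22.33): [(24.6206, 22.2889) (11.6884, 0) (29, 0) (29, 21.7967)]  |A|=240.6562
4. ⊥bis P2·P3 via (22.18,19.415): [(22.9783, 19.4584) (11.6884, 0) (29, 0) (29, 19.7861)]  |A|=228.0007
5. ⊥bis P2·P4 via (18.34,15.92): [(24.0312, 19.5157) (22.4215, 18.4987) (11.6884, 0) (29, 0) (29, 19.7861)]  |A|=227.5114
6. ⊥bis P2·P5 via (22.63,21.24): [(24.0312, 19.5157) (22.4215, 18.4987) (11.6884, 0) (29, 0) (29, 19.7861)]  |A|=227.5114
7. ⊥bis P2·P6 via (22.255,28.365): [(24.0312, 19.5157) (22.4215, 18.4987) (11.6884, 0) (29, 0) (29, 19.7861)]  |A|=227.5114
8. canonical 5-gon: [(24.0312, 19.5157) (22.4215, 18.4987) (11.6884, 0) (29, 0) (29, 19.7861)]
9. shoelace: 227.5114

Area of P2's cell: 227.5114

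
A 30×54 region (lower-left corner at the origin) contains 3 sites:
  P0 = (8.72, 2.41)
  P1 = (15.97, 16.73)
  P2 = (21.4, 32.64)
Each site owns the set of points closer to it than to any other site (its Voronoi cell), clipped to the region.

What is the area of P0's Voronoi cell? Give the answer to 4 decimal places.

Area of P0's cell: 246.7744

1. box [0,30]×[0,54]: [(0, 0) (30, 0) (30, 54) (0, 54)]
2. ⊥bis P0·P1 via (12.345,9.57): [(0, 15.8201) (0, 0) (30, 0) (30, 0.6315)]  |A|=246.7744
3. ⊥bis P0·P2 via (15.06,17.525): [(0, 15.8201) (0, 0) (30, 0) (30, 0.6315)]  |A|=246.7744
4. canonical 4-gon: [(0, 15.8201) (0, 0) (30, 0) (30, 0.6315)]
5. shoelace: 246.7744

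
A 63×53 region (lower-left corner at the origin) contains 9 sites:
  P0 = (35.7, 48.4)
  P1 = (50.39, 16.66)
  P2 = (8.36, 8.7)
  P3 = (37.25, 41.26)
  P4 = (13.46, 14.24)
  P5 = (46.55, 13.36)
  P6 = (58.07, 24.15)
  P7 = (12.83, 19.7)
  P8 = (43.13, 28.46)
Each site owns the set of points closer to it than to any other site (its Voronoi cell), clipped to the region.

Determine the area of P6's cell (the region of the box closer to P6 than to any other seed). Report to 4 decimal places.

Area of P6's cell: 301.4181

1. box [0,63]×[0,53]: [(0, 0) (63, 0) (63, 53) (0, 53)]
2. ⊥bis P6·P0 via (46.885,36.275): [(7.5614, 0) (63, 0) (63, 51.1407)]  |A|=1417.5834
3. ⊥bis P6·P1 via (54.23,20.405): [(42.604, 32.3259) (63, 11.4125) (63, 51.1407)]  |A|=405.1473
4. ⊥bis P6·P2 via (33.215,16.425): [(42.604, 32.3259) (63, 11.4125) (63, 51.1407)]  |A|=405.1473
5. ⊥bis P6·P3 via (47.66,32.705): [(62.2168, 50.4182) (45.1788, 29.6858) (63, 11.4125) (63, 51.1407)]  |A|=355.9654
6. ⊥bis P6·P4 via (35.765,19.195): [(62.2168, 50.4182) (45.1788, 29.6858) (63, 11.4125) (63, 51.1407)]  |A|=355.9654
7. ⊥bis P6·P5 via (52.31,18.755): [(62.2168, 50.4182) (45.1788, 29.6858) (63, 11.4125) (63, 51.1407)]  |A|=355.9654
8. ⊥bis P6·P7 via (35.45,21.925): [(62.2168, 50.4182) (45.1788, 29.6858) (63, 11.4125) (63, 51.1407)]  |A|=355.9654
9. ⊥bis P6·P8 via (50.6,26.305): [(62.2168, 50.4182) (55.0354, 41.6796) (50.1151, 24.6243) (63, 11.4125) (63, 51.1407)]  |A|=301.4181
10. canonical 5-gon: [(62.2168, 50.4182) (55.0354, 41.6796) (50.1151, 24.6243) (63, 11.4125) (63, 51.1407)]
11. shoelace: 301.4181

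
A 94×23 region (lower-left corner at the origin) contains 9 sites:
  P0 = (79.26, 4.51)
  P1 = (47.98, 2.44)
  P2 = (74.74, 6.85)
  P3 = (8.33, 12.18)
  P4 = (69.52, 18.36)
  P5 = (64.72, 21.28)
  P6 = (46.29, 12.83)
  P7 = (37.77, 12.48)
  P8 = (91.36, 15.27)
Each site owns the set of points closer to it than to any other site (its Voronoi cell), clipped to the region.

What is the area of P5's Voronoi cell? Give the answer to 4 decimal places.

Area of P5's cell: 123.4722

1. box [0,94]×[0,23]: [(0, 0) (94, 0) (94, 23) (0, 23)]
2. ⊥bis P5·P0 via (71.99,12.895): [(0, 0) (57.1173, 0) (83.6448, 23) (0, 23)]  |A|=1618.7641
3. ⊥bis P5·P1 via (56.35,11.86): [(63.4846, 5.5206) (83.6448, 23) (43.8125, 23)]  |A|=348.1216
4. ⊥bis P5·P2 via (69.73,14.065): [(60.8265, 7.8825) (82.5975, 23) (43.8125, 23)]  |A|=293.1657
5. ⊥bis P5·P3 via (36.525,16.73): [(60.8265, 7.8825) (82.5975, 23) (43.8125, 23)]  |A|=293.1657
6. ⊥bis P5·P4 via (67.12,19.82): [(60.1978, 8.4411) (69.0545, 23) (43.8125, 23)]  |A|=183.7481
7. ⊥bis P5·P6 via (55.505,17.055): [(58.9434, 9.5557) (60.1978, 8.4411) (69.0545, 23) (52.7793, 23)]  |A|=123.4722
8. ⊥bis P5·P7 via (51.245,16.88): [(58.9434, 9.5557) (60.1978, 8.4411) (69.0545, 23) (52.7793, 23)]  |A|=123.4722
9. ⊥bis P5·P8 via (78.04,18.275): [(58.9434, 9.5557) (60.1978, 8.4411) (69.0545, 23) (52.7793, 23)]  |A|=123.4722
10. canonical 4-gon: [(58.9434, 9.5557) (60.1978, 8.4411) (69.0545, 23) (52.7793, 23)]
11. shoelace: 123.4722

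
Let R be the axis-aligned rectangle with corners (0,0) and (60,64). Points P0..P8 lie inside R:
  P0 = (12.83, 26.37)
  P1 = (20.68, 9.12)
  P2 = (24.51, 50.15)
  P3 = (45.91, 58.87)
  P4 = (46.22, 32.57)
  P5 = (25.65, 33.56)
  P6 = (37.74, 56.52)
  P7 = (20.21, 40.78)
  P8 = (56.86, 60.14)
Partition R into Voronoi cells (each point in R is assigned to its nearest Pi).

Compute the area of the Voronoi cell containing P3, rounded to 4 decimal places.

1. box [0,60]×[0,64]: [(0, 0) (60, 0) (60, 64) (0, 64)]
2. ⊥bis P3·P0 via (29.37,42.62): [(60, 11.4434) (60, 64) (8.3649, 64)]  |A|=1356.8844
3. ⊥bis P3·P1 via (33.295,33.995): [(42.3607, 29.3975) (60, 20.4519) (60, 64) (8.3649, 64)]  |A|=1277.432
4. ⊥bis P3·P2 via (35.21,54.51): [(46.2456, 27.4273) (60, 20.4519) (60, 64) (31.343, 64)]  |A|=823.5205
5. ⊥bis P3·P4 via (46.065,45.72): [(38.8265, 45.6347) (60, 45.8843) (60, 64) (31.343, 64)]  |A|=454.9341
6. ⊥bis P3·P5 via (35.78,46.215): [(38.8265, 45.6347) (60, 45.8843) (60, 64) (31.343, 64)]  |A|=454.9341
7. ⊥bis P3·P6 via (41.825,57.695): [(45.2721, 45.7107) (60, 45.8843) (60, 64) (40.0114, 64)]  |A|=316.1918
8. ⊥bis P3·P7 via (33.06,49.825): [(45.2721, 45.7107) (60, 45.8843) (60, 64) (40.0114, 64)]  |A|=316.1918
9. ⊥bis P3·P8 via (51.385,59.505): [(45.2721, 45.7107) (52.9744, 45.8014) (50.8637, 64) (40.0114, 64)]  |A|=169.4204
10. canonical 4-gon: [(45.2721, 45.7107) (52.9744, 45.8014) (50.8637, 64) (40.0114, 64)]
11. shoelace: 169.4204

Area of P3's cell: 169.4204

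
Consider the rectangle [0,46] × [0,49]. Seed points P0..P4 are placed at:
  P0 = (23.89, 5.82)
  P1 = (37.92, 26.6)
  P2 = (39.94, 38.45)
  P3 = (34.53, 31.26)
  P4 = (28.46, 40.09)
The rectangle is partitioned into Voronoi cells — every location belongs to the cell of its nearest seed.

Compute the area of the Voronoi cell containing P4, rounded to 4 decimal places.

Area of P4's cell: 706.6807

1. box [0,46]×[0,49]: [(0, 0) (46, 0) (46, 49) (0, 49)]
2. ⊥bis P4·P0 via (26.175,22.955): [(0, 26.4455) (46, 20.3113) (46, 49) (0, 49)]  |A|=1178.5938
3. ⊥bis P4·P1 via (33.19,33.345): [(0, 26.4455) (19.6203, 23.8291) (46, 42.3281) (46, 49) (0, 49)]  |A|=888.1944
4. ⊥bis P4·P2 via (34.2,39.27): [(0, 26.4455) (19.6203, 23.8291) (33.3718, 33.4725) (35.59, 49) (0, 49)]  |A|=765.2468
5. ⊥bis P4·P3 via (31.495,35.675): [(0, 26.4455) (15.1332, 24.4274) (33.9251, 37.3455) (35.59, 49) (0, 49)]  |A|=706.6807
6. canonical 5-gon: [(0, 26.4455) (15.1332, 24.4274) (33.9251, 37.3455) (35.59, 49) (0, 49)]
7. shoelace: 706.6807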